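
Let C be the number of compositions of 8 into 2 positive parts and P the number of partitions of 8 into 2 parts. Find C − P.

3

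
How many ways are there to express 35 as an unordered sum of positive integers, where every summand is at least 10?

Listing the qualifying partitions of 35:
35
25, 10
24, 11
23, 12
22, 13
21, 14
20, 15
19, 16
18, 17
15, 10, 10
14, 11, 10
13, 12, 10
13, 11, 11
12, 12, 11
Counting gives 14.

14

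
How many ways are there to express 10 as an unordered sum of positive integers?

There are too many to list fully; the first 12 (by largest part) are:
10
1+9
2+8
1+1+8
3+7
1+2+7
1+1+1+7
4+6
1+3+6
2+2+6
1+1+2+6
1+1+1+1+6
…and 30 more, for 42 total.

42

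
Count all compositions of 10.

The number of compositions of n is 2^(n−1); here 2^9 = 512.

512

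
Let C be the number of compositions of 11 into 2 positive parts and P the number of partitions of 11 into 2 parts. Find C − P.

Ordered (compositions into 2 parts): C(10,1) = 10.
Unordered (partitions into 2 parts): 5.
Difference: 10 − 5 = 5.

5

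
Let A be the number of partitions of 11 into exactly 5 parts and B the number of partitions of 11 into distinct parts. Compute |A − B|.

Partitions of 11 into exactly 5 parts: 10.
Partitions of 11 into distinct parts: 12.
|10 − 12| = 2.

2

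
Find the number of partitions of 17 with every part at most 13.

290

There are 290 such partitions.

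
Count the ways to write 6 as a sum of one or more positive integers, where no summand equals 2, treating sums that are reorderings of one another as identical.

6

The partitions of 6 that satisfy the conditions:
6
5 + 1
4 + 1 + 1
3 + 3
3 + 1 + 1 + 1
1 + 1 + 1 + 1 + 1 + 1
Counting gives 6.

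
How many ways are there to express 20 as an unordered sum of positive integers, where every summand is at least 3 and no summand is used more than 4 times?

47

A partial list (first 12 by largest part):
20
3,17
4,16
5,15
6,14
3,3,14
7,13
3,4,13
8,12
3,5,12
4,4,12
9,11
…and 35 more, for 47 total.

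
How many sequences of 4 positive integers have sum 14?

286

By stars and bars with positive parts, the count is C(13,3) = 286.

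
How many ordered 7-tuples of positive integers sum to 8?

By stars and bars with positive parts, the count is C(7,6) = 7.

7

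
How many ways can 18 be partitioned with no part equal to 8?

343

Systematic enumeration (by largest part, then next-largest, …) yields 343.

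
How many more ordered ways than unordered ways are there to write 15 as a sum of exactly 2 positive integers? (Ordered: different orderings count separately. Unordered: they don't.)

Compositions: C(14,1) = 14.
Unordered (partitions into 2 parts): 7.
Difference: 14 − 7 = 7.

7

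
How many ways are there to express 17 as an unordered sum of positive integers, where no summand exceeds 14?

Direct enumeration gives 293 partitions.

293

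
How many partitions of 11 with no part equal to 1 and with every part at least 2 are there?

14

They are:
11
9+2
8+3
7+4
7+2+2
6+5
6+3+2
5+4+2
5+3+3
5+2+2+2
4+4+3
4+3+2+2
3+3+3+2
3+2+2+2+2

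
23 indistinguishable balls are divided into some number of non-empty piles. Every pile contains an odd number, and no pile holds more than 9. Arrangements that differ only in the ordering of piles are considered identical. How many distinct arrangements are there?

65

There are too many to list fully; the first 12 (by largest part) are:
9, 9, 5
9, 9, 3, 1, 1
9, 9, 1, 1, 1, 1, 1
9, 7, 7
9, 7, 5, 1, 1
9, 7, 3, 3, 1
9, 7, 3, 1, 1, 1, 1
9, 7, 1, 1, 1, 1, 1, 1, 1
9, 5, 5, 3, 1
9, 5, 5, 1, 1, 1, 1
9, 5, 3, 3, 3
9, 5, 3, 3, 1, 1, 1
…and 53 more, for 65 total.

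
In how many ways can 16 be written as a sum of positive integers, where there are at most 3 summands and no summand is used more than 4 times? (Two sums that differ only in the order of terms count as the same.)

There are too many to list fully; the first 12 (by largest part) are:
16
15,1
14,2
14,1,1
13,3
13,2,1
12,4
12,3,1
12,2,2
11,5
11,4,1
11,3,2
…and 18 more, for 30 total.

30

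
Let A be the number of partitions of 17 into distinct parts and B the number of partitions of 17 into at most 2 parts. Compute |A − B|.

Partitions of 17 into distinct parts: 38.
Partitions of 17 into at most 2 parts: 9.
|38 − 9| = 29.

29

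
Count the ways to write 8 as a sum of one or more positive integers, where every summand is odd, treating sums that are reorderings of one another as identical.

They are:
7+1
5+3
5+1+1+1
3+3+1+1
3+1+1+1+1+1
1+1+1+1+1+1+1+1
That's 6 in total.

6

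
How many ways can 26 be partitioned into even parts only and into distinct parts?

18

Enumerating:
26
2, 24
4, 22
6, 20
2, 4, 20
8, 18
2, 6, 18
10, 16
2, 8, 16
4, 6, 16
12, 14
2, 10, 14
4, 8, 14
2, 4, 6, 14
4, 10, 12
6, 8, 12
2, 4, 8, 12
2, 6, 8, 10
Counting gives 18.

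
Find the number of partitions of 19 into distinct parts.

54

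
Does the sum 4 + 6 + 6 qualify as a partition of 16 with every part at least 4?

Yes

The parts sum to 16, and the condition 'every summand is at least 4' holds.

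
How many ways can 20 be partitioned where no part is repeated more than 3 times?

Enumerating by decreasing first part gives 320 partitions in all.

320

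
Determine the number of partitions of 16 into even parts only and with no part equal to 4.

11

They are:
16
14 + 2
12 + 2 + 2
10 + 6
10 + 2 + 2 + 2
8 + 8
8 + 6 + 2
8 + 2 + 2 + 2 + 2
6 + 6 + 2 + 2
6 + 2 + 2 + 2 + 2 + 2
2 + 2 + 2 + 2 + 2 + 2 + 2 + 2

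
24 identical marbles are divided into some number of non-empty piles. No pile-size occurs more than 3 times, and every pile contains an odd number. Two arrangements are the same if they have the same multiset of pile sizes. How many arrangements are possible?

48

There are too many to list fully; the first 12 (by largest part) are:
23, 1
21, 3
21, 1, 1, 1
19, 5
19, 3, 1, 1
17, 7
17, 5, 1, 1
17, 3, 3, 1
15, 9
15, 7, 1, 1
15, 5, 3, 1
15, 3, 3, 3
…and 36 more, for 48 total.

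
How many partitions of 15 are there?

176

A full systematic count gives 176.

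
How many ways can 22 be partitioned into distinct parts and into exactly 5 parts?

13

The partitions of 22 that satisfy the conditions:
12 + 4 + 3 + 2 + 1
11 + 5 + 3 + 2 + 1
10 + 6 + 3 + 2 + 1
10 + 5 + 4 + 2 + 1
9 + 7 + 3 + 2 + 1
9 + 6 + 4 + 2 + 1
9 + 5 + 4 + 3 + 1
8 + 7 + 4 + 2 + 1
8 + 6 + 5 + 2 + 1
8 + 6 + 4 + 3 + 1
8 + 5 + 4 + 3 + 2
7 + 6 + 5 + 3 + 1
7 + 6 + 4 + 3 + 2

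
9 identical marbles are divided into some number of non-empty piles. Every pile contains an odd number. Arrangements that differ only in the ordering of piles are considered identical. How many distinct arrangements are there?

They are:
9
7 + 1 + 1
5 + 3 + 1
5 + 1 + 1 + 1 + 1
3 + 3 + 3
3 + 3 + 1 + 1 + 1
3 + 1 + 1 + 1 + 1 + 1 + 1
1 + 1 + 1 + 1 + 1 + 1 + 1 + 1 + 1
That's 8 in total.

8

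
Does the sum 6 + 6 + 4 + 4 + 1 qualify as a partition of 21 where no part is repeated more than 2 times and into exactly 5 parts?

Yes

The parts sum to 21, and the condition 'no summand is used more than 2 times' holds; the condition 'there are exactly 5 summands' holds.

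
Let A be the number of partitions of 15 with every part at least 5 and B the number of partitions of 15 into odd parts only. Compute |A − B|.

Partitions of 15 with every part at least 5: 5.
Partitions of 15 into odd parts only: 27.
|5 − 27| = 22.

22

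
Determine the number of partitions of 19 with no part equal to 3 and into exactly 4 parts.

There are too many to list fully; the first 12 (by largest part) are:
16 + 1 + 1 + 1
15 + 2 + 1 + 1
14 + 2 + 2 + 1
13 + 4 + 1 + 1
13 + 2 + 2 + 2
12 + 5 + 1 + 1
12 + 4 + 2 + 1
11 + 6 + 1 + 1
11 + 5 + 2 + 1
11 + 4 + 2 + 2
10 + 7 + 1 + 1
10 + 6 + 2 + 1
…and 21 more, for 33 total.

33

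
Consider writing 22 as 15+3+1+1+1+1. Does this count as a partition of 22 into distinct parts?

No

The parts sum to 22, and the condition 'all summands are distinct' is violated.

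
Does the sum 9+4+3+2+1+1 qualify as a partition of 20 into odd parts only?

No

The parts sum to 20, and the condition 'every summand is odd' is violated.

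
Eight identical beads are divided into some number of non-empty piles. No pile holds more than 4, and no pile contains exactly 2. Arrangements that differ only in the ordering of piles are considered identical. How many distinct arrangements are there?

Enumerating:
4, 4
4, 3, 1
4, 1, 1, 1, 1
3, 3, 1, 1
3, 1, 1, 1, 1, 1
1, 1, 1, 1, 1, 1, 1, 1
Counting gives 6.

6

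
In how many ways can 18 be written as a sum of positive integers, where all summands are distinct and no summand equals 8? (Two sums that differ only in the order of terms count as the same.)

37

A partial list (first 12 by largest part):
18
17 + 1
16 + 2
15 + 3
15 + 2 + 1
14 + 4
14 + 3 + 1
13 + 5
13 + 4 + 1
13 + 3 + 2
12 + 6
12 + 5 + 1
…and 25 more, for 37 total.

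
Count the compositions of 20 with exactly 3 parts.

A composition of 20 into 3 positive parts is chosen by placing 2 dividers among the 19 gaps between 20 units: C(19,2) = 171.

171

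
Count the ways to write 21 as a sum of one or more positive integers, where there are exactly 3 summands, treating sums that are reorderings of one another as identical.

A partial list (first 12 by largest part):
19+1+1
18+2+1
17+3+1
17+2+2
16+4+1
16+3+2
15+5+1
15+4+2
15+3+3
14+6+1
14+5+2
14+4+3
…and 25 more, for 37 total.

37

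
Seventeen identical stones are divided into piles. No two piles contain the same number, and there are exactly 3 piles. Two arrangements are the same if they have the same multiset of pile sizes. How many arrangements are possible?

The partitions of 17 that satisfy the conditions:
14,2,1
13,3,1
12,4,1
12,3,2
11,5,1
11,4,2
10,6,1
10,5,2
10,4,3
9,7,1
9,6,2
9,5,3
8,7,2
8,6,3
8,5,4
7,6,4

16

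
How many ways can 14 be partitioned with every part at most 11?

A full systematic count gives 131.

131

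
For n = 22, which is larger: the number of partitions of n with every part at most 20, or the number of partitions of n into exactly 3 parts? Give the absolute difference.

Partitions of 22 with every part at most 20: 1000.
Partitions of 22 into exactly 3 parts: 40.
|1000 − 40| = 960.

960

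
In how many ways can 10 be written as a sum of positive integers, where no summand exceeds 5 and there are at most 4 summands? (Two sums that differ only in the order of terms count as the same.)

12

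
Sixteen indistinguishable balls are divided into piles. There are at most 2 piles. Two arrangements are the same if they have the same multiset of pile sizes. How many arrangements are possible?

Enumerating:
16
15 + 1
14 + 2
13 + 3
12 + 4
11 + 5
10 + 6
9 + 7
8 + 8

9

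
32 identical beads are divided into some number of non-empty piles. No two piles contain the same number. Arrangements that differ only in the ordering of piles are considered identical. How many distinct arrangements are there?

390

Systematic enumeration (by largest part, then next-largest, …) yields 390.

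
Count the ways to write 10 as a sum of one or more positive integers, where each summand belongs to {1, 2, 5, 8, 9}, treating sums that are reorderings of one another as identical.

13

They are:
9 + 1
8 + 2
8 + 1 + 1
5 + 5
5 + 2 + 2 + 1
5 + 2 + 1 + 1 + 1
5 + 1 + 1 + 1 + 1 + 1
2 + 2 + 2 + 2 + 2
2 + 2 + 2 + 2 + 1 + 1
2 + 2 + 2 + 1 + 1 + 1 + 1
2 + 2 + 1 + 1 + 1 + 1 + 1 + 1
2 + 1 + 1 + 1 + 1 + 1 + 1 + 1 + 1
1 + 1 + 1 + 1 + 1 + 1 + 1 + 1 + 1 + 1
Counting gives 13.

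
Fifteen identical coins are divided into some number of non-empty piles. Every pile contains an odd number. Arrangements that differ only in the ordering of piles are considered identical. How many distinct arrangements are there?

27

There are too many to list fully; the first 12 (by largest part) are:
15
13 + 1 + 1
11 + 3 + 1
11 + 1 + 1 + 1 + 1
9 + 5 + 1
9 + 3 + 3
9 + 3 + 1 + 1 + 1
9 + 1 + 1 + 1 + 1 + 1 + 1
7 + 7 + 1
7 + 5 + 3
7 + 5 + 1 + 1 + 1
7 + 3 + 3 + 1 + 1
…and 15 more, for 27 total.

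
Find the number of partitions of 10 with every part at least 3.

Enumerating:
10
7,3
6,4
5,5
4,3,3
Counting gives 5.

5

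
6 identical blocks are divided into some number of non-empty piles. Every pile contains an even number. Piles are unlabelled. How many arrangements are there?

3

Enumerating:
6
4 + 2
2 + 2 + 2
Counting gives 3.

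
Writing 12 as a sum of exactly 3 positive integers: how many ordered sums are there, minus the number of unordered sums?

Ordered (compositions into 3 parts): C(11,2) = 55.
Unordered (partitions into 3 parts): 12.
Difference: 55 − 12 = 43.

43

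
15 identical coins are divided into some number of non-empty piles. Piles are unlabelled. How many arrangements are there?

Direct enumeration gives 176 partitions.

176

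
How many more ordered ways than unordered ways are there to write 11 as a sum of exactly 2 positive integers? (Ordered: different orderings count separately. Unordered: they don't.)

Compositions: C(10,1) = 10.
Partitions of 11 into exactly 2 parts: 5.
Difference: 10 − 5 = 5.

5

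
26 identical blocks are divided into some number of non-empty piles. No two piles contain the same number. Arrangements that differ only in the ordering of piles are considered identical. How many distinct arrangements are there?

165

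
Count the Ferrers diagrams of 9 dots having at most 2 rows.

The partitions of 9 that satisfy the conditions:
9
8,1
7,2
6,3
5,4

5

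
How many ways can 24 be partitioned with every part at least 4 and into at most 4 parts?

A partial list (first 12 by largest part):
24
20+4
19+5
18+6
17+7
16+8
16+4+4
15+9
15+5+4
14+10
14+6+4
14+5+5
…and 32 more, for 44 total.

44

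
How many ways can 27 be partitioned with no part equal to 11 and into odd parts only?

Enumerating by decreasing first part gives 160 partitions in all.

160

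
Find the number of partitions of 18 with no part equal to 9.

Direct enumeration gives 355 partitions.

355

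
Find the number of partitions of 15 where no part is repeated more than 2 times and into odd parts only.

9

Enumerating:
15
13, 1, 1
11, 3, 1
9, 5, 1
9, 3, 3
7, 7, 1
7, 5, 3
7, 3, 3, 1, 1
5, 5, 3, 1, 1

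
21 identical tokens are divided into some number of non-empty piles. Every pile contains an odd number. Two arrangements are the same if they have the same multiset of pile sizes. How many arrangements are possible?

76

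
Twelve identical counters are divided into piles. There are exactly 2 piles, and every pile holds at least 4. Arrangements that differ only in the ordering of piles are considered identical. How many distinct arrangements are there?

3

Enumerating:
8+4
7+5
6+6
Counting gives 3.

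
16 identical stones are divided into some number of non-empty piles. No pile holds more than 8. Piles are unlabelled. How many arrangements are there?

There are 186 such partitions.

186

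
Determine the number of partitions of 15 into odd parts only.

A partial list (first 12 by largest part):
15
1, 1, 13
1, 3, 11
1, 1, 1, 1, 11
1, 5, 9
3, 3, 9
1, 1, 1, 3, 9
1, 1, 1, 1, 1, 1, 9
1, 7, 7
3, 5, 7
1, 1, 1, 5, 7
1, 1, 3, 3, 7
…and 15 more, for 27 total.

27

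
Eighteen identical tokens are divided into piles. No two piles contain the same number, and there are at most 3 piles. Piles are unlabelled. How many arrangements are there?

A partial list (first 12 by largest part):
18
17 + 1
16 + 2
15 + 3
15 + 2 + 1
14 + 4
14 + 3 + 1
13 + 5
13 + 4 + 1
13 + 3 + 2
12 + 6
12 + 5 + 1
…and 16 more, for 28 total.

28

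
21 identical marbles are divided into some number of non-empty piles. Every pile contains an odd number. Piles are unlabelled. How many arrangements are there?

There are 76 such partitions.

76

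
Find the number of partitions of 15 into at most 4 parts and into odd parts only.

8

Enumerating:
15
1+1+13
1+3+11
1+5+9
3+3+9
1+7+7
3+5+7
5+5+5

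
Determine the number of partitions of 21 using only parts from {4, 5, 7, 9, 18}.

5

The partitions of 21 that satisfy the conditions:
5,7,9
4,4,4,9
7,7,7
4,5,5,7
4,4,4,4,5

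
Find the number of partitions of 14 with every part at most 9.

123

Enumerating by decreasing first part gives 123 partitions in all.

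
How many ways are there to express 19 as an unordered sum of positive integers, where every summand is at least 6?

6

Listing the qualifying partitions of 19:
19
13, 6
12, 7
11, 8
10, 9
7, 6, 6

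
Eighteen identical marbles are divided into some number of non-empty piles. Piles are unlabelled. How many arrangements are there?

385

Systematic enumeration (by largest part, then next-largest, …) yields 385.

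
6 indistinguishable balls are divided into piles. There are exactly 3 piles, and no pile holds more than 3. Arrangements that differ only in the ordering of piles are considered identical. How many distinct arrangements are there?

The partitions of 6 that satisfy the conditions:
3 + 2 + 1
2 + 2 + 2

2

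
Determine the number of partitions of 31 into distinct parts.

Enumerating by decreasing first part gives 340 partitions in all.

340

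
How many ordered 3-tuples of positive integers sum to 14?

By stars and bars with positive parts, the count is C(13,2) = 78.

78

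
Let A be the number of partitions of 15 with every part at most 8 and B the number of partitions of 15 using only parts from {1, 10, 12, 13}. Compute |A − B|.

Partitions of 15 with every part at most 8: 146.
Partitions of 15 using only parts from {1, 10, 12, 13}: 4.
|146 − 4| = 142.

142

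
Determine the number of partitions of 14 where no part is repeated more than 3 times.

82

Counting exhaustively, 82 partitions satisfy the conditions.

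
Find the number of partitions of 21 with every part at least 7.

6

Listing the qualifying partitions of 21:
21
14, 7
13, 8
12, 9
11, 10
7, 7, 7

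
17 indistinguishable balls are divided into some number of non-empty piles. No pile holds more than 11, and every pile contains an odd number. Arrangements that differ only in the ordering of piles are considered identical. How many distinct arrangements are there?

There are too many to list fully; the first 12 (by largest part) are:
1+5+11
3+3+11
1+1+1+3+11
1+1+1+1+1+1+11
1+7+9
3+5+9
1+1+1+5+9
1+1+3+3+9
1+1+1+1+1+3+9
1+1+1+1+1+1+1+1+9
3+7+7
1+1+1+7+7
…and 22 more, for 34 total.

34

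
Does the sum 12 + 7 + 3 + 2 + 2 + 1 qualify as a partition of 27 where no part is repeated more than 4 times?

The parts sum to 27, and the condition 'no summand is used more than 4 times' holds.

Yes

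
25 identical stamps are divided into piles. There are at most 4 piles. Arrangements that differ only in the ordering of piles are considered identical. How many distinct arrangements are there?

185

Enumerating by decreasing first part gives 185 partitions in all.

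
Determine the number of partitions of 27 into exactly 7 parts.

364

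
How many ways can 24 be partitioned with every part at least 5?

26

A partial list (first 12 by largest part):
24
5 + 19
6 + 18
7 + 17
8 + 16
9 + 15
10 + 14
5 + 5 + 14
11 + 13
5 + 6 + 13
12 + 12
5 + 7 + 12
…and 14 more, for 26 total.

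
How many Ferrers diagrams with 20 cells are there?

Enumerating by decreasing first part gives 627 partitions in all.

627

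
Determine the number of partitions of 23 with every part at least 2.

253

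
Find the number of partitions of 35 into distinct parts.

585

Direct enumeration gives 585 partitions.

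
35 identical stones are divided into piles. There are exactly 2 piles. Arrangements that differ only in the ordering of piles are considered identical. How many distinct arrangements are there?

17

Listing the qualifying partitions of 35:
34 + 1
33 + 2
32 + 3
31 + 4
30 + 5
29 + 6
28 + 7
27 + 8
26 + 9
25 + 10
24 + 11
23 + 12
22 + 13
21 + 14
20 + 15
19 + 16
18 + 17
That's 17 in total.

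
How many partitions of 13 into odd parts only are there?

18

Enumerating:
13
11 + 1 + 1
9 + 3 + 1
9 + 1 + 1 + 1 + 1
7 + 5 + 1
7 + 3 + 3
7 + 3 + 1 + 1 + 1
7 + 1 + 1 + 1 + 1 + 1 + 1
5 + 5 + 3
5 + 5 + 1 + 1 + 1
5 + 3 + 3 + 1 + 1
5 + 3 + 1 + 1 + 1 + 1 + 1
5 + 1 + 1 + 1 + 1 + 1 + 1 + 1 + 1
3 + 3 + 3 + 3 + 1
3 + 3 + 3 + 1 + 1 + 1 + 1
3 + 3 + 1 + 1 + 1 + 1 + 1 + 1 + 1
3 + 1 + 1 + 1 + 1 + 1 + 1 + 1 + 1 + 1 + 1
1 + 1 + 1 + 1 + 1 + 1 + 1 + 1 + 1 + 1 + 1 + 1 + 1
That's 18 in total.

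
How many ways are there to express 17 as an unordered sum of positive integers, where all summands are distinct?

38

A partial list (first 12 by largest part):
17
16, 1
15, 2
14, 3
14, 2, 1
13, 4
13, 3, 1
12, 5
12, 4, 1
12, 3, 2
11, 6
11, 5, 1
…and 26 more, for 38 total.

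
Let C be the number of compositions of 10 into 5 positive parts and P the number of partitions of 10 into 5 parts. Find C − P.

119

Ordered (compositions into 5 parts): C(9,4) = 126.
Partitions of 10 into exactly 5 parts: 7.
Difference: 126 − 7 = 119.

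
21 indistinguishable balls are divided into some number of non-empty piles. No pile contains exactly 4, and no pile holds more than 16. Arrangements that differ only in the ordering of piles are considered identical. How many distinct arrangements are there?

484

There are 484 such partitions.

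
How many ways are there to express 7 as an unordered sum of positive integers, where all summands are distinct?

5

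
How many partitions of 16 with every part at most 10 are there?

212

A full systematic count gives 212.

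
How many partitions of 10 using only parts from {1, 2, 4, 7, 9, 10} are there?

They are:
10
9, 1
7, 2, 1
7, 1, 1, 1
4, 4, 2
4, 4, 1, 1
4, 2, 2, 2
4, 2, 2, 1, 1
4, 2, 1, 1, 1, 1
4, 1, 1, 1, 1, 1, 1
2, 2, 2, 2, 2
2, 2, 2, 2, 1, 1
2, 2, 2, 1, 1, 1, 1
2, 2, 1, 1, 1, 1, 1, 1
2, 1, 1, 1, 1, 1, 1, 1, 1
1, 1, 1, 1, 1, 1, 1, 1, 1, 1

16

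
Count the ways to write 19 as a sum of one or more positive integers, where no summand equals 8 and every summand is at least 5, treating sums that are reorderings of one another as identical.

8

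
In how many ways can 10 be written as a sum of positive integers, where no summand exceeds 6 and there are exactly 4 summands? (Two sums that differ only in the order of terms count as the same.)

8

Listing the qualifying partitions of 10:
6 + 2 + 1 + 1
5 + 3 + 1 + 1
5 + 2 + 2 + 1
4 + 4 + 1 + 1
4 + 3 + 2 + 1
4 + 2 + 2 + 2
3 + 3 + 3 + 1
3 + 3 + 2 + 2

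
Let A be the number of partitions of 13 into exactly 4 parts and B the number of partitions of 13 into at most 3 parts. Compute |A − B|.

3

Partitions of 13 into exactly 4 parts: 18.
Partitions of 13 into at most 3 parts: 21.
|18 − 21| = 3.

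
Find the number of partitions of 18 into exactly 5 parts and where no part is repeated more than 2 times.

36

There are too many to list fully; the first 12 (by largest part) are:
1+1+2+2+12
1+1+2+3+11
1+1+2+4+10
1+1+3+3+10
1+2+2+3+10
1+1+2+5+9
1+1+3+4+9
1+2+2+4+9
1+2+3+3+9
1+1+2+6+8
1+1+3+5+8
1+2+2+5+8
…and 24 more, for 36 total.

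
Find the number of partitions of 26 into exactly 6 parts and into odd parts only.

A partial list (first 12 by largest part):
21,1,1,1,1,1
19,3,1,1,1,1
17,5,1,1,1,1
17,3,3,1,1,1
15,7,1,1,1,1
15,5,3,1,1,1
15,3,3,3,1,1
13,9,1,1,1,1
13,7,3,1,1,1
13,5,5,1,1,1
13,5,3,3,1,1
13,3,3,3,3,1
…and 23 more, for 35 total.

35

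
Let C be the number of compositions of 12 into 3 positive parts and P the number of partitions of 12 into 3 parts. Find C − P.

43

Ordered (compositions into 3 parts): C(11,2) = 55.
Partitions of 12 into exactly 3 parts: 12.
Difference: 55 − 12 = 43.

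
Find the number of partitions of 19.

490

Enumerating by decreasing first part gives 490 partitions in all.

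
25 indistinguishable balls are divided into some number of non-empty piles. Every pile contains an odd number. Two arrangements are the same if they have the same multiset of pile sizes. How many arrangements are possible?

Systematic enumeration (by largest part, then next-largest, …) yields 142.

142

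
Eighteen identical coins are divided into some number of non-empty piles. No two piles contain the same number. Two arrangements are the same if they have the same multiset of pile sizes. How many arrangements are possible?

A partial list (first 12 by largest part):
18
17+1
16+2
15+3
15+2+1
14+4
14+3+1
13+5
13+4+1
13+3+2
12+6
12+5+1
…and 34 more, for 46 total.

46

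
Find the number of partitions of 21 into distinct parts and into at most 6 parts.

76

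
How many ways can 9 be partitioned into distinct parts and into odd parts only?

They are:
9
5,3,1
Counting gives 2.

2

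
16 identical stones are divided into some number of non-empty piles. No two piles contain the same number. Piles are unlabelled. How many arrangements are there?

32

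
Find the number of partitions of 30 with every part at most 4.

Counting exhaustively, 297 partitions satisfy the conditions.

297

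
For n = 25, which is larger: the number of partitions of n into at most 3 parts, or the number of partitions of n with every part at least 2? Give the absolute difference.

Partitions of 25 into at most 3 parts: 65.
Partitions of 25 with every part at least 2: 383.
|65 − 383| = 318.

318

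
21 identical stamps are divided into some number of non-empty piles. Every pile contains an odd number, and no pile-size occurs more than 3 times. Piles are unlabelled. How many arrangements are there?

A partial list (first 12 by largest part):
21
19,1,1
17,3,1
15,5,1
15,3,3
15,3,1,1,1
13,7,1
13,5,3
13,5,1,1,1
13,3,3,1,1
11,9,1
11,7,3
…and 20 more, for 32 total.

32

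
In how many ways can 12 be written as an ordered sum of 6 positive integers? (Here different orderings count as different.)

462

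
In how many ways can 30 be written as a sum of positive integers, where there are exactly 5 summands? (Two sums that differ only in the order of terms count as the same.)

377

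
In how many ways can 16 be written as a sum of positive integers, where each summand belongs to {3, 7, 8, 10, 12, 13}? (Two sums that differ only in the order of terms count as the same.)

Listing the qualifying partitions of 16:
3 + 13
3 + 3 + 10
8 + 8
3 + 3 + 3 + 7

4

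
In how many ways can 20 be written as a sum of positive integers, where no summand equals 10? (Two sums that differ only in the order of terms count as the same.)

585

Systematic enumeration (by largest part, then next-largest, …) yields 585.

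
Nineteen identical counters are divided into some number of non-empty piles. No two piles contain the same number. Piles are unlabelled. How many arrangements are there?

54

There are too many to list fully; the first 12 (by largest part) are:
19
18+1
17+2
16+3
16+2+1
15+4
15+3+1
14+5
14+4+1
14+3+2
13+6
13+5+1
…and 42 more, for 54 total.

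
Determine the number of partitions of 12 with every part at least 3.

Listing the qualifying partitions of 12:
12
9,3
8,4
7,5
6,6
6,3,3
5,4,3
4,4,4
3,3,3,3
Counting gives 9.

9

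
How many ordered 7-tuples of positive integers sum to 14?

A composition of 14 into 7 positive parts is chosen by placing 6 dividers among the 13 gaps between 14 units: C(13,6) = 1716.

1716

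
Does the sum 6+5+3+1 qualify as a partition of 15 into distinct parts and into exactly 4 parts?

Yes

The parts sum to 15, and the condition 'all summands are distinct' holds; the condition 'there are exactly 4 summands' holds.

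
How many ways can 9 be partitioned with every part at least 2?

Listing the qualifying partitions of 9:
9
7,2
6,3
5,4
5,2,2
4,3,2
3,3,3
3,2,2,2
Counting gives 8.

8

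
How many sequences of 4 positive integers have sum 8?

35

A composition of 8 into 4 positive parts is chosen by placing 3 dividers among the 7 gaps between 8 units: C(7,3) = 35.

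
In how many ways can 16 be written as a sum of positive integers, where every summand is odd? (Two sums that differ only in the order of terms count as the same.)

A partial list (first 12 by largest part):
15, 1
13, 3
13, 1, 1, 1
11, 5
11, 3, 1, 1
11, 1, 1, 1, 1, 1
9, 7
9, 5, 1, 1
9, 3, 3, 1
9, 3, 1, 1, 1, 1
9, 1, 1, 1, 1, 1, 1, 1
7, 7, 1, 1
…and 20 more, for 32 total.

32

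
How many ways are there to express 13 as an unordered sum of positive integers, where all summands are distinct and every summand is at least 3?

6

They are:
13
3,10
4,9
5,8
6,7
3,4,6
That's 6 in total.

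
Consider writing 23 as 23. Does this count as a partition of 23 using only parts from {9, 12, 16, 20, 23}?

Yes

The parts sum to 23, and the condition 'each summand belongs to {9, 12, 16, 20, 23}' holds.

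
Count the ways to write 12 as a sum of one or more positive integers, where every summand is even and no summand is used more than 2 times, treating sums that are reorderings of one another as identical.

They are:
12
10+2
8+4
8+2+2
6+6
6+4+2
4+4+2+2

7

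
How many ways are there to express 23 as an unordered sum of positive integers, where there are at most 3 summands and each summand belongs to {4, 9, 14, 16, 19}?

2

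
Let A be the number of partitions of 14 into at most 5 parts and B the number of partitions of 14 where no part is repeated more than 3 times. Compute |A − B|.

12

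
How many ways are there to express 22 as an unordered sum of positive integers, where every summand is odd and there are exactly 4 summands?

18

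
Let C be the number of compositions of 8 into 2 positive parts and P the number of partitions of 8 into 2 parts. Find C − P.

3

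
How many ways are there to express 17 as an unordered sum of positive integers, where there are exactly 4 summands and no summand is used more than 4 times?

39

A partial list (first 12 by largest part):
14,1,1,1
13,2,1,1
12,3,1,1
12,2,2,1
11,4,1,1
11,3,2,1
11,2,2,2
10,5,1,1
10,4,2,1
10,3,3,1
10,3,2,2
9,6,1,1
…and 27 more, for 39 total.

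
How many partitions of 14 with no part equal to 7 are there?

There are 120 such partitions.

120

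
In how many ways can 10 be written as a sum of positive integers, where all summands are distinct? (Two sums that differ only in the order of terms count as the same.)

Listing the qualifying partitions of 10:
10
9+1
8+2
7+3
7+2+1
6+4
6+3+1
5+4+1
5+3+2
4+3+2+1

10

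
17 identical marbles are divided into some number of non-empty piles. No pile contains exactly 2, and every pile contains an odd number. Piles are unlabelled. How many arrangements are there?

38

A partial list (first 12 by largest part):
17
15 + 1 + 1
13 + 3 + 1
13 + 1 + 1 + 1 + 1
11 + 5 + 1
11 + 3 + 3
11 + 3 + 1 + 1 + 1
11 + 1 + 1 + 1 + 1 + 1 + 1
9 + 7 + 1
9 + 5 + 3
9 + 5 + 1 + 1 + 1
9 + 3 + 3 + 1 + 1
…and 26 more, for 38 total.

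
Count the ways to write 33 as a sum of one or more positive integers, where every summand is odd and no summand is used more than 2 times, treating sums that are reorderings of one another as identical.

82

Systematic enumeration (by largest part, then next-largest, …) yields 82.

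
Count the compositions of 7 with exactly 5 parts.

15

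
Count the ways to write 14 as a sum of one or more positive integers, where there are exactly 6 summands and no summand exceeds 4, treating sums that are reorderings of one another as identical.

They are:
1,1,1,3,4,4
1,1,2,2,4,4
1,1,2,3,3,4
1,2,2,2,3,4
2,2,2,2,2,4
1,1,3,3,3,3
1,2,2,3,3,3
2,2,2,2,3,3
Counting gives 8.

8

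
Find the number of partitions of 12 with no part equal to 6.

66

There are too many to list fully; the first 12 (by largest part) are:
12
11+1
10+2
10+1+1
9+3
9+2+1
9+1+1+1
8+4
8+3+1
8+2+2
8+2+1+1
8+1+1+1+1
…and 54 more, for 66 total.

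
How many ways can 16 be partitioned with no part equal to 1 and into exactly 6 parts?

5

Enumerating:
2, 2, 2, 2, 2, 6
2, 2, 2, 2, 3, 5
2, 2, 2, 2, 4, 4
2, 2, 2, 3, 3, 4
2, 2, 3, 3, 3, 3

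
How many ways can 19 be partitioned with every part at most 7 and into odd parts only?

30

There are too many to list fully; the first 12 (by largest part) are:
5, 7, 7
1, 1, 3, 7, 7
1, 1, 1, 1, 1, 7, 7
1, 1, 5, 5, 7
1, 3, 3, 5, 7
1, 1, 1, 1, 3, 5, 7
1, 1, 1, 1, 1, 1, 1, 5, 7
3, 3, 3, 3, 7
1, 1, 1, 3, 3, 3, 7
1, 1, 1, 1, 1, 1, 3, 3, 7
1, 1, 1, 1, 1, 1, 1, 1, 1, 3, 7
1, 1, 1, 1, 1, 1, 1, 1, 1, 1, 1, 1, 7
…and 18 more, for 30 total.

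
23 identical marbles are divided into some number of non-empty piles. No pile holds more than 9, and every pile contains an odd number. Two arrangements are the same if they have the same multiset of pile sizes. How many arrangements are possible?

65

A partial list (first 12 by largest part):
5, 9, 9
1, 1, 3, 9, 9
1, 1, 1, 1, 1, 9, 9
7, 7, 9
1, 1, 5, 7, 9
1, 3, 3, 7, 9
1, 1, 1, 1, 3, 7, 9
1, 1, 1, 1, 1, 1, 1, 7, 9
1, 3, 5, 5, 9
1, 1, 1, 1, 5, 5, 9
3, 3, 3, 5, 9
1, 1, 1, 3, 3, 5, 9
…and 53 more, for 65 total.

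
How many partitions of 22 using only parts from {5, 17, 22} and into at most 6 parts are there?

2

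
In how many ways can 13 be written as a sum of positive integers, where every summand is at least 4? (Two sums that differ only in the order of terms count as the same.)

5

Enumerating:
13
9 + 4
8 + 5
7 + 6
5 + 4 + 4
Counting gives 5.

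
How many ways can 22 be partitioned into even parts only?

56

A partial list (first 12 by largest part):
22
20 + 2
18 + 4
18 + 2 + 2
16 + 6
16 + 4 + 2
16 + 2 + 2 + 2
14 + 8
14 + 6 + 2
14 + 4 + 4
14 + 4 + 2 + 2
14 + 2 + 2 + 2 + 2
…and 44 more, for 56 total.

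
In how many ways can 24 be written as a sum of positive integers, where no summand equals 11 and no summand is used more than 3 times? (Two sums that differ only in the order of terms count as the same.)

658

There are 658 such partitions.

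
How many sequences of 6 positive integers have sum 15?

A composition of 15 into 6 positive parts is chosen by placing 5 dividers among the 14 gaps between 15 units: C(14,5) = 2002.

2002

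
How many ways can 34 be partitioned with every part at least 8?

27

There are too many to list fully; the first 12 (by largest part) are:
34
8,26
9,25
10,24
11,23
12,22
13,21
14,20
15,19
16,18
8,8,18
17,17
…and 15 more, for 27 total.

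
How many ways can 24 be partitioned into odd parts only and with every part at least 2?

The partitions of 24 that satisfy the conditions:
21,3
19,5
17,7
15,9
15,3,3,3
13,11
13,5,3,3
11,7,3,3
11,5,5,3
9,9,3,3
9,7,5,3
9,5,5,5
9,3,3,3,3,3
7,7,7,3
7,7,5,5
7,5,3,3,3,3
5,5,5,3,3,3
3,3,3,3,3,3,3,3
Counting gives 18.

18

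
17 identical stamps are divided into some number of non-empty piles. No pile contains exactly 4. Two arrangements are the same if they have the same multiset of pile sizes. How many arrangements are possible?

196

Counting exhaustively, 196 partitions satisfy the conditions.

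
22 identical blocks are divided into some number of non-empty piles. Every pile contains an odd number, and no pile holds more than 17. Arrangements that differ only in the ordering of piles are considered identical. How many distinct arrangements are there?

86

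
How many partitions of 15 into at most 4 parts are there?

A partial list (first 12 by largest part):
15
1, 14
2, 13
1, 1, 13
3, 12
1, 2, 12
1, 1, 1, 12
4, 11
1, 3, 11
2, 2, 11
1, 1, 2, 11
5, 10
…and 42 more, for 54 total.

54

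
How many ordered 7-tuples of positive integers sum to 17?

A composition of 17 into 7 positive parts is chosen by placing 6 dividers among the 16 gaps between 17 units: C(16,6) = 8008.

8008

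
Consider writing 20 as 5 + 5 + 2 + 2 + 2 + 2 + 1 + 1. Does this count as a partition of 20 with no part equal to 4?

The parts sum to 20, and the condition 'no summand equals 4' holds.

Yes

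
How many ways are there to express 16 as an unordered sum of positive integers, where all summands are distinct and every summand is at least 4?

6

Listing the qualifying partitions of 16:
16
12,4
11,5
10,6
9,7
7,5,4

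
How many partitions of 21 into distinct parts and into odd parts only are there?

Listing the qualifying partitions of 21:
21
17, 3, 1
15, 5, 1
13, 7, 1
13, 5, 3
11, 9, 1
11, 7, 3
9, 7, 5
Counting gives 8.

8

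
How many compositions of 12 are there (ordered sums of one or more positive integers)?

2048

Each of the 11 gaps between 12 units is either a break or not: 2^11 = 2048.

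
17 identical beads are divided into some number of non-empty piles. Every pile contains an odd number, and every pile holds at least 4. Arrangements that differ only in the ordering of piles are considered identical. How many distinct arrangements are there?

2

Enumerating:
17
7,5,5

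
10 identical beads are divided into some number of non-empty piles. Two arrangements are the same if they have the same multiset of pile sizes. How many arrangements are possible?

There are too many to list fully; the first 12 (by largest part) are:
10
9+1
8+2
8+1+1
7+3
7+2+1
7+1+1+1
6+4
6+3+1
6+2+2
6+2+1+1
6+1+1+1+1
…and 30 more, for 42 total.

42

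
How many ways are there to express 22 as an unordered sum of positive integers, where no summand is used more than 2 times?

297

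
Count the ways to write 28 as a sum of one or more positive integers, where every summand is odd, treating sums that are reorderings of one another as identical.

Systematic enumeration (by largest part, then next-largest, …) yields 222.

222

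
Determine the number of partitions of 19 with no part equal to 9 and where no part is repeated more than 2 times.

141

Direct enumeration gives 141 partitions.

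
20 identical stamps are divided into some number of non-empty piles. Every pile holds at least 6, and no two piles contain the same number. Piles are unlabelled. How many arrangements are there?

Listing the qualifying partitions of 20:
20
14 + 6
13 + 7
12 + 8
11 + 9

5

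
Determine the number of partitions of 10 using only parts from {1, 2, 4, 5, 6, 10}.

22

Enumerating:
10
6 + 4
6 + 2 + 2
6 + 2 + 1 + 1
6 + 1 + 1 + 1 + 1
5 + 5
5 + 4 + 1
5 + 2 + 2 + 1
5 + 2 + 1 + 1 + 1
5 + 1 + 1 + 1 + 1 + 1
4 + 4 + 2
4 + 4 + 1 + 1
4 + 2 + 2 + 2
4 + 2 + 2 + 1 + 1
4 + 2 + 1 + 1 + 1 + 1
4 + 1 + 1 + 1 + 1 + 1 + 1
2 + 2 + 2 + 2 + 2
2 + 2 + 2 + 2 + 1 + 1
2 + 2 + 2 + 1 + 1 + 1 + 1
2 + 2 + 1 + 1 + 1 + 1 + 1 + 1
2 + 1 + 1 + 1 + 1 + 1 + 1 + 1 + 1
1 + 1 + 1 + 1 + 1 + 1 + 1 + 1 + 1 + 1
Counting gives 22.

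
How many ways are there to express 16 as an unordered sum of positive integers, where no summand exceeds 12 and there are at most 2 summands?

5

Enumerating:
12,4
11,5
10,6
9,7
8,8
Counting gives 5.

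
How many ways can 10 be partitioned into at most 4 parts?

The partitions of 10 that satisfy the conditions:
10
9, 1
8, 2
8, 1, 1
7, 3
7, 2, 1
7, 1, 1, 1
6, 4
6, 3, 1
6, 2, 2
6, 2, 1, 1
5, 5
5, 4, 1
5, 3, 2
5, 3, 1, 1
5, 2, 2, 1
4, 4, 2
4, 4, 1, 1
4, 3, 3
4, 3, 2, 1
4, 2, 2, 2
3, 3, 3, 1
3, 3, 2, 2
Counting gives 23.

23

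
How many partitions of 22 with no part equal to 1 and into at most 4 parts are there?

88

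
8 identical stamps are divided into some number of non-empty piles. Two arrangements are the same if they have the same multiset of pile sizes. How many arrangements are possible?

The partitions of 8 that satisfy the conditions:
8
1,7
2,6
1,1,6
3,5
1,2,5
1,1,1,5
4,4
1,3,4
2,2,4
1,1,2,4
1,1,1,1,4
2,3,3
1,1,3,3
1,2,2,3
1,1,1,2,3
1,1,1,1,1,3
2,2,2,2
1,1,2,2,2
1,1,1,1,2,2
1,1,1,1,1,1,2
1,1,1,1,1,1,1,1
That's 22 in total.

22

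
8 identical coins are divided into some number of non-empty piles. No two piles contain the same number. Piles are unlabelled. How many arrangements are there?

6

They are:
8
7+1
6+2
5+3
5+2+1
4+3+1
That's 6 in total.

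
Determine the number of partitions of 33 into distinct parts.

448

Direct enumeration gives 448 partitions.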